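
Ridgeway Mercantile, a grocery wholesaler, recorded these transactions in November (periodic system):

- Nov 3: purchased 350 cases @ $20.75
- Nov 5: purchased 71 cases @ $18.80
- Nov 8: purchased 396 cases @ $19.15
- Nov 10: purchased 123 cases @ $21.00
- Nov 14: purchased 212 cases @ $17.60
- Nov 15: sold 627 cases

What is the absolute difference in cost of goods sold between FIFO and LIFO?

FIFO COGS: 350 @ $20.75 + 71 @ $18.80 + 206 @ $19.15 = $12,542.20
LIFO COGS: 212 @ $17.60 + 123 @ $21.00 + 292 @ $19.15 = $11,906.00
Difference = |$12,542.20 − $11,906.00| = $636.20

$636.20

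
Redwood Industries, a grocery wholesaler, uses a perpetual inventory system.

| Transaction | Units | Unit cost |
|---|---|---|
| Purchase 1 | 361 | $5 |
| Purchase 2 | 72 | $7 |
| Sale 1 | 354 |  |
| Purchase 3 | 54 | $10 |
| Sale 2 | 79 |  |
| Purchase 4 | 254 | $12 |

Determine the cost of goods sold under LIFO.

COGS = $2,579

Sale 1 (354) [LIFO — newest first]: 72 @ $7 + 282 @ $5 = $1,914
Sale 2 (79) [LIFO — newest first]: 54 @ $10 + 25 @ $5 = $665
Total COGS = $1,914 + $665 = $2,579
Ending inventory: 54 @ $5 + 254 @ $12 = $3,318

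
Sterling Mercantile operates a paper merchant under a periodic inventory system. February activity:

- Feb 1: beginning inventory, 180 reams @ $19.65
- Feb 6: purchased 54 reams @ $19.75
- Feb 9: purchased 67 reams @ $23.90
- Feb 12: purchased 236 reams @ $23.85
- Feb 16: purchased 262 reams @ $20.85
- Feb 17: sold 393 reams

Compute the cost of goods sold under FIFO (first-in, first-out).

Feb 17, 393 sold [FIFO — oldest first]: 180 @ $19.65 + 54 @ $19.75 + 67 @ $23.90 + 92 @ $23.85 = $8,399.00
Ending inventory: 144 @ $23.85 + 262 @ $20.85 = $8,897.10

COGS = $8,399.00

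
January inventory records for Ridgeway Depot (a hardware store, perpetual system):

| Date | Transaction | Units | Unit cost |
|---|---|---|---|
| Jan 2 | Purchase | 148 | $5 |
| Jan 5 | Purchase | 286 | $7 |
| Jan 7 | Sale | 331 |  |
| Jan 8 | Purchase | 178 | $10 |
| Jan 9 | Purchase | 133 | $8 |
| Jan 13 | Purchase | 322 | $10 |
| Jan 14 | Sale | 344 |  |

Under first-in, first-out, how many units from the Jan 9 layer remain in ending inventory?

70

Jan 7, 331 sold [FIFO — oldest first]: 148 @ $5 + 183 @ $7 = $2,021
Jan 14, 344 sold [FIFO — oldest first]: 103 @ $7 + 178 @ $10 + 63 @ $8 = $3,005
Total COGS = $2,021 + $3,005 = $5,026
Ending inventory: 70 @ $8 + 322 @ $10 = $3,780
Check: goods available $8,806 = COGS $5,026 + ending $3,780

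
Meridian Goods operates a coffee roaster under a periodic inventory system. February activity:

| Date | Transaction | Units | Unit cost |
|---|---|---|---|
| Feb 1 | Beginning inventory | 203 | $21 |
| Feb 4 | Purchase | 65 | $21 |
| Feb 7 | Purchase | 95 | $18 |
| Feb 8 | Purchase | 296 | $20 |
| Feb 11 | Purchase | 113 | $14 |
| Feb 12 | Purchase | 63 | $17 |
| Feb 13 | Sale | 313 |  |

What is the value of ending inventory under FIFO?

Feb 13, 313 sold [FIFO — oldest first]: 203 @ $21 + 65 @ $21 + 45 @ $18 = $6,438
Ending inventory: 50 @ $18 + 296 @ $20 + 113 @ $14 + 63 @ $17 = $9,473
Check: goods available $15,911 = COGS $6,438 + ending $9,473

Ending inventory = $9,473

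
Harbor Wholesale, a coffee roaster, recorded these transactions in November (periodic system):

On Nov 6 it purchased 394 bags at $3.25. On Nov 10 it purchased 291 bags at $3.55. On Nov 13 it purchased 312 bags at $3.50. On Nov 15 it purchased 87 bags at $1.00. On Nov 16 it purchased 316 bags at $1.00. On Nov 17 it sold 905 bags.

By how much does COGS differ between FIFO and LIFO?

FIFO COGS: 394 @ $3.25 + 291 @ $3.55 + 220 @ $3.50 = $3,083.55
LIFO COGS: 316 @ $1.00 + 87 @ $1.00 + 312 @ $3.50 + 190 @ $3.55 = $2,169.50
Difference = |$3,083.55 − $2,169.50| = $914.05

$914.05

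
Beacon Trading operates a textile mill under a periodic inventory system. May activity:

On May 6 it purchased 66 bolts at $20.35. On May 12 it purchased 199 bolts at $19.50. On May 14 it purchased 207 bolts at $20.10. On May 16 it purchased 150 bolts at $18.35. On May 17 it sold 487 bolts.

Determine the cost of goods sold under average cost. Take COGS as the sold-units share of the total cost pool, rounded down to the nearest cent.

COGS = $9,502.60

May 17, sell 487: 487/622 × $12,136.80 → $9,502.60
Ending inventory (cost pool remaining) = $2,634.20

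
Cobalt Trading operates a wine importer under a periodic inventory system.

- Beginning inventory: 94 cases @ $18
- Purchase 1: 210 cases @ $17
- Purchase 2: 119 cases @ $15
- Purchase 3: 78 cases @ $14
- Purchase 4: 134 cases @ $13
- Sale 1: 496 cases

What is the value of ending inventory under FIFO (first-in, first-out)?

Sale 1 (496) [FIFO — oldest first]: 94 @ $18 + 210 @ $17 + 119 @ $15 + 73 @ $14 = $8,069
Ending inventory: 5 @ $14 + 134 @ $13 = $1,812

Ending inventory = $1,812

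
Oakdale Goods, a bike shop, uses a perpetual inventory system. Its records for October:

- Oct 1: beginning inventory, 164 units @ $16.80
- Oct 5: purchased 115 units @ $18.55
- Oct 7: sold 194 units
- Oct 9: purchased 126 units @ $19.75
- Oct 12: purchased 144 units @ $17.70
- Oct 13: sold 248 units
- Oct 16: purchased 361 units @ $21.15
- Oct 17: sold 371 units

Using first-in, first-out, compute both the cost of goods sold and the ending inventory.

COGS = $15,509.35; ending inventory = $2,051.55

Oct 7, 194 sold [FIFO — oldest first]: 164 @ $16.80 + 30 @ $18.55 = $3,311.70
Oct 13, 248 sold [FIFO — oldest first]: 85 @ $18.55 + 126 @ $19.75 + 37 @ $17.70 = $4,720.15
Oct 17, 371 sold [FIFO — oldest first]: 107 @ $17.70 + 264 @ $21.15 = $7,477.50
Total COGS = $3,311.70 + $4,720.15 + $7,477.50 = $15,509.35
Ending inventory: 97 @ $21.15 = $2,051.55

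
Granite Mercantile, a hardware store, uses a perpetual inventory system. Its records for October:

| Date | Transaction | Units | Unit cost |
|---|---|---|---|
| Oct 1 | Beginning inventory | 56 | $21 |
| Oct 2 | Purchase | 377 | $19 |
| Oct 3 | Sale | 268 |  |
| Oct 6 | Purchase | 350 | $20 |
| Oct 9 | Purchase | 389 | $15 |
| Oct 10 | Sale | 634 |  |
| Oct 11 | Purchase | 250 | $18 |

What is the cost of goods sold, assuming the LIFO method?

COGS = $15,827

Oct 3, 268 sold [LIFO — newest first]: 268 @ $19 = $5,092
Oct 10, 634 sold [LIFO — newest first]: 389 @ $15 + 245 @ $20 = $10,735
Total COGS = $5,092 + $10,735 = $15,827
Ending inventory: 56 @ $21 + 109 @ $19 + 105 @ $20 + 250 @ $18 = $9,847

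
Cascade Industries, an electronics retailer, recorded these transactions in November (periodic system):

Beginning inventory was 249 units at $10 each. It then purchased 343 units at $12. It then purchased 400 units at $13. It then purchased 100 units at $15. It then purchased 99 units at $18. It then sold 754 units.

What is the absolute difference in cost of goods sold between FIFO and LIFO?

FIFO COGS: 249 @ $10 + 343 @ $12 + 162 @ $13 = $8,712
LIFO COGS: 99 @ $18 + 100 @ $15 + 400 @ $13 + 155 @ $12 = $10,342
Difference = |$8,712 − $10,342| = $1,630

$1,630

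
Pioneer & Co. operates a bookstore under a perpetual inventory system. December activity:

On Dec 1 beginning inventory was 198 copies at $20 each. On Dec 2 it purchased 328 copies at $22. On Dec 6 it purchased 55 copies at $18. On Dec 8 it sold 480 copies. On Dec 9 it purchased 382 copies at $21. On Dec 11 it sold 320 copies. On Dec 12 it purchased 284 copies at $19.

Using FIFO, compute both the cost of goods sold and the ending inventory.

COGS = $16,765; ending inventory = $8,819

Dec 8, 480 sold [FIFO — oldest first]: 198 @ $20 + 282 @ $22 = $10,164
Dec 11, 320 sold [FIFO — oldest first]: 46 @ $22 + 55 @ $18 + 219 @ $21 = $6,601
Total COGS = $10,164 + $6,601 = $16,765
Ending inventory: 163 @ $21 + 284 @ $19 = $8,819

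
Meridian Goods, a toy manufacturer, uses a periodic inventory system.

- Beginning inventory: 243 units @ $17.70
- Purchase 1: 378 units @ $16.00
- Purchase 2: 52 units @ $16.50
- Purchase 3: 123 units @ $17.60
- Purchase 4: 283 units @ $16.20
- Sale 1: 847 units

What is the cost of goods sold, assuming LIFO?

Sale 1 (847) [LIFO — newest first]: 283 @ $16.20 + 123 @ $17.60 + 52 @ $16.50 + 378 @ $16.00 + 11 @ $17.70 = $13,850.10
Ending inventory: 232 @ $17.70 = $4,106.40
Check: goods available $17,956.50 = COGS $13,850.10 + ending $4,106.40

COGS = $13,850.10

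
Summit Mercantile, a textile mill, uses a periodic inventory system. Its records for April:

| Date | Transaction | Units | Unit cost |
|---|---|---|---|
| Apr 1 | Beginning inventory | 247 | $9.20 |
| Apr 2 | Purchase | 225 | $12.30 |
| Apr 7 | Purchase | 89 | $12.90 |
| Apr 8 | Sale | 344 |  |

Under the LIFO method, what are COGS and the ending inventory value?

COGS = $4,191.60; ending inventory = $1,996.40

Apr 8, 344 sold [LIFO — newest first]: 89 @ $12.90 + 225 @ $12.30 + 30 @ $9.20 = $4,191.60
Ending inventory: 217 @ $9.20 = $1,996.40
Check: goods available $6,188.00 = COGS $4,191.60 + ending $1,996.40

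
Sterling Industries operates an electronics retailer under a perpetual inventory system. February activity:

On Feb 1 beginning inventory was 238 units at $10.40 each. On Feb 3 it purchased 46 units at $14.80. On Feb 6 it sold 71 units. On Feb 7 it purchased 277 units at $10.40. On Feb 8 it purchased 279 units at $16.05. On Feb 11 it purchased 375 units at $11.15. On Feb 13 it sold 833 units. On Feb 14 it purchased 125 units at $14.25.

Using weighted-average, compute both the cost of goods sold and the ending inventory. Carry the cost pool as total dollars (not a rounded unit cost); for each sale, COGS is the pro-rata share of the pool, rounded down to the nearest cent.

COGS = $10,915.33; ending inventory = $5,561.92

After Feb 1: 238 on hand, pool $2,475.20 (≈ $10.4000 each)
After Feb 3: 284 on hand, pool $3,156.00 (≈ $11.1127 each)
Feb 6, sell 71: 71/284 × $3,156.00 → $789.00
After Feb 7: 490 on hand, pool $5,247.80 (≈ $10.7098 each)
After Feb 8: 769 on hand, pool $9,725.75 (≈ $12.6473 each)
After Feb 11: 1144 on hand, pool $13,907.00 (≈ $12.1565 each)
Feb 13, sell 833: 833/1144 × $13,907.00 → $10,126.33
After Feb 14: 436 on hand, pool $5,561.92 (≈ $12.7567 each)
Total COGS = $789.00 + $10,126.33 = $10,915.33
Ending inventory (cost pool remaining) = $5,561.92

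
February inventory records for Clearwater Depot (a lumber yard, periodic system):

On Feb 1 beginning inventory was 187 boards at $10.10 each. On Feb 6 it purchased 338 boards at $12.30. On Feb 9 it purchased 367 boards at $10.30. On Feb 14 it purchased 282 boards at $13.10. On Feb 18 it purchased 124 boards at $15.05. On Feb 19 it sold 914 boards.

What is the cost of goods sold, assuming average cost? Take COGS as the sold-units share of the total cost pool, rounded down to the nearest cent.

COGS = $10,834.63

Feb 19, sell 914: 914/1298 × $15,386.60 → $10,834.63
Ending inventory (cost pool remaining) = $4,551.97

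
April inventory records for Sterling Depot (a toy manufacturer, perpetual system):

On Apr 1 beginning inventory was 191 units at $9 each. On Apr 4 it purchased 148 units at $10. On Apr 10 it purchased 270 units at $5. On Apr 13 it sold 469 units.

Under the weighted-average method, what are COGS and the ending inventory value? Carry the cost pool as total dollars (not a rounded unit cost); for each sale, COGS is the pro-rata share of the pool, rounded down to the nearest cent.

After Apr 1: 191 on hand, pool $1,719.00 (≈ $9.0000 each)
After Apr 4: 339 on hand, pool $3,199.00 (≈ $9.4366 each)
After Apr 10: 609 on hand, pool $4,549.00 (≈ $7.4696 each)
Apr 13, sell 469: 469/609 × $4,549.00 → $3,503.25
Ending inventory (cost pool remaining) = $1,045.75

COGS = $3,503.25; ending inventory = $1,045.75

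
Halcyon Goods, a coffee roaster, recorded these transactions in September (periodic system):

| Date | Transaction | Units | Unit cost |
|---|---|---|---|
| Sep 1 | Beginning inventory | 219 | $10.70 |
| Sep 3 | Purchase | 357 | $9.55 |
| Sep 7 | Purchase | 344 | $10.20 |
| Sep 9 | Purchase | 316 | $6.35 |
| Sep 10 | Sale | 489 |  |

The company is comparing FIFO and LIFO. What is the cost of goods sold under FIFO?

FIFO COGS: 219 @ $10.70 + 270 @ $9.55 = $4,921.80
LIFO COGS: 316 @ $6.35 + 173 @ $10.20 = $3,771.20

COGS = $4,921.80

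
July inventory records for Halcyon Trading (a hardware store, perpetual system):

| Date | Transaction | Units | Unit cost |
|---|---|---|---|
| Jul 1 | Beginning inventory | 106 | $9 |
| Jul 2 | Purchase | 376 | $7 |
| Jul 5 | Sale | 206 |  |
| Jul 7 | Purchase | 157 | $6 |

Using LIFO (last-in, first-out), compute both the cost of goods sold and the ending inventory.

COGS = $1,442; ending inventory = $3,086

Jul 5, 206 sold [LIFO — newest first]: 206 @ $7 = $1,442
Ending inventory: 106 @ $9 + 170 @ $7 + 157 @ $6 = $3,086
Check: goods available $4,528 = COGS $1,442 + ending $3,086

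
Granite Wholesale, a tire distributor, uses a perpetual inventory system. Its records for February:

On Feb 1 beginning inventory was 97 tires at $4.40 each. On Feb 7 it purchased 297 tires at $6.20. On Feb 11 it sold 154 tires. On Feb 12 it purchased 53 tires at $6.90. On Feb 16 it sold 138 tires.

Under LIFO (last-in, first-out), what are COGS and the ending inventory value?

COGS = $1,847.50; ending inventory = $786.40

Feb 11, 154 sold [LIFO — newest first]: 154 @ $6.20 = $954.80
Feb 16, 138 sold [LIFO — newest first]: 53 @ $6.90 + 85 @ $6.20 = $892.70
Total COGS = $954.80 + $892.70 = $1,847.50
Ending inventory: 97 @ $4.40 + 58 @ $6.20 = $786.40
Check: goods available $2,633.90 = COGS $1,847.50 + ending $786.40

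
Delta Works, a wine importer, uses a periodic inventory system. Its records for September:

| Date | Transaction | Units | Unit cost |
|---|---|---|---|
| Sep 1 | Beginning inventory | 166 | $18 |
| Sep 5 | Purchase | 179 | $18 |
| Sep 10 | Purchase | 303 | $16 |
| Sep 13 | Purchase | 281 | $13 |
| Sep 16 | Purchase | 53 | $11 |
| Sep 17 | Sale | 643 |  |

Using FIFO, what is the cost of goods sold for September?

COGS = $10,978

Sep 17, 643 sold [FIFO — oldest first]: 166 @ $18 + 179 @ $18 + 298 @ $16 = $10,978
Ending inventory: 5 @ $16 + 281 @ $13 + 53 @ $11 = $4,316
Check: goods available $15,294 = COGS $10,978 + ending $4,316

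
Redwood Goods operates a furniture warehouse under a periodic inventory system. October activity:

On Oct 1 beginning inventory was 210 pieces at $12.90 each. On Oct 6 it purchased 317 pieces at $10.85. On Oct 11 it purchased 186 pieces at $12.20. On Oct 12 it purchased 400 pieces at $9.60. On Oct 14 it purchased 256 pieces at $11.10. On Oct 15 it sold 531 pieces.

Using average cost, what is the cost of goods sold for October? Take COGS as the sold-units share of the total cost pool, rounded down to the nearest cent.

COGS = $5,856.61

Oct 15, sell 531: 531/1369 × $15,099.25 → $5,856.61
Ending inventory (cost pool remaining) = $9,242.64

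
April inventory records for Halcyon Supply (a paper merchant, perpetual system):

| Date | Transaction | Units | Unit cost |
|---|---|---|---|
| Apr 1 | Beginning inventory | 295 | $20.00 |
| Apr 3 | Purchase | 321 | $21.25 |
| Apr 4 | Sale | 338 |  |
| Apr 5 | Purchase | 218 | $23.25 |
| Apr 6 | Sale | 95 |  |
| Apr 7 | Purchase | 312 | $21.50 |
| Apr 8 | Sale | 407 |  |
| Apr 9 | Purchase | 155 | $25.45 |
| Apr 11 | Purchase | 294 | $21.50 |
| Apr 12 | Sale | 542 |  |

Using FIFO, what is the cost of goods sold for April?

COGS = $30,184.00

Apr 4, 338 sold [FIFO — oldest first]: 295 @ $20.00 + 43 @ $21.25 = $6,813.75
Apr 6, 95 sold [FIFO — oldest first]: 95 @ $21.25 = $2,018.75
Apr 8, 407 sold [FIFO — oldest first]: 183 @ $21.25 + 218 @ $23.25 + 6 @ $21.50 = $9,086.25
Apr 12, 542 sold [FIFO — oldest first]: 306 @ $21.50 + 155 @ $25.45 + 81 @ $21.50 = $12,265.25
Total COGS = $6,813.75 + $2,018.75 + $9,086.25 + $12,265.25 = $30,184.00
Ending inventory: 213 @ $21.50 = $4,579.50
Check: goods available $34,763.50 = COGS $30,184.00 + ending $4,579.50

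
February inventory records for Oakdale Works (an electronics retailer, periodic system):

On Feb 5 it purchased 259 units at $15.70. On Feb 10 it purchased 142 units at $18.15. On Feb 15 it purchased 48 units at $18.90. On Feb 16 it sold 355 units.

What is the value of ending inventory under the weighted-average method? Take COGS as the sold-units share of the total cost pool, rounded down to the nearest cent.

Ending inventory = $1,580.80

Feb 16, sell 355: 355/449 × $7,550.80 → $5,970.00
Ending inventory (cost pool remaining) = $1,580.80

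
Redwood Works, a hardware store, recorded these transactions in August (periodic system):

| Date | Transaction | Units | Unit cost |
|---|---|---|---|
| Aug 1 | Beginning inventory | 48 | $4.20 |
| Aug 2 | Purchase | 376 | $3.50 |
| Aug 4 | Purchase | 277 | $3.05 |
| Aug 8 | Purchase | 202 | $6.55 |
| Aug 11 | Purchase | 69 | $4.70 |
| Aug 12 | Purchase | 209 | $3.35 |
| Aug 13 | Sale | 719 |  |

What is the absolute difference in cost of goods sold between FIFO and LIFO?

$596.15

FIFO COGS: 48 @ $4.20 + 376 @ $3.50 + 277 @ $3.05 + 18 @ $6.55 = $2,480.35
LIFO COGS: 209 @ $3.35 + 69 @ $4.70 + 202 @ $6.55 + 239 @ $3.05 = $3,076.50
Difference = |$2,480.35 − $3,076.50| = $596.15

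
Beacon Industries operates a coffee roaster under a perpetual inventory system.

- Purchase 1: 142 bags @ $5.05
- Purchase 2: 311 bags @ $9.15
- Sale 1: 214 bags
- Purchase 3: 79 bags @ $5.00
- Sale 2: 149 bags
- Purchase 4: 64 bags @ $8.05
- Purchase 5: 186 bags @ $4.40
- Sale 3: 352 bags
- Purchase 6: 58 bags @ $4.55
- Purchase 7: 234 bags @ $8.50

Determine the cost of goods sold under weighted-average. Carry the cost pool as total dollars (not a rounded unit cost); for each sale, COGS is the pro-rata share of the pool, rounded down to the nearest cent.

After Purchase 1: 142 on hand, pool $717.10 (≈ $5.0500 each)
After Purchase 2: 453 on hand, pool $3,562.75 (≈ $7.8648 each)
Sale 1, sell 214: 214/453 × $3,562.75 → $1,683.06
After Purchase 3: 318 on hand, pool $2,274.69 (≈ $7.1531 each)
Sale 2, sell 149: 149/318 × $2,274.69 → $1,065.81
After Purchase 4: 233 on hand, pool $1,724.08 (≈ $7.3995 each)
After Purchase 5: 419 on hand, pool $2,542.48 (≈ $6.0680 each)
Sale 3, sell 352: 352/419 × $2,542.48 → $2,135.92
After Purchase 6: 125 on hand, pool $670.46 (≈ $5.3637 each)
After Purchase 7: 359 on hand, pool $2,659.46 (≈ $7.4080 each)
Total COGS = $1,683.06 + $1,065.81 + $2,135.92 = $4,884.79
Ending inventory (cost pool remaining) = $2,659.46
Check: goods available $7,544.25 = COGS $4,884.79 + ending $2,659.46

COGS = $4,884.79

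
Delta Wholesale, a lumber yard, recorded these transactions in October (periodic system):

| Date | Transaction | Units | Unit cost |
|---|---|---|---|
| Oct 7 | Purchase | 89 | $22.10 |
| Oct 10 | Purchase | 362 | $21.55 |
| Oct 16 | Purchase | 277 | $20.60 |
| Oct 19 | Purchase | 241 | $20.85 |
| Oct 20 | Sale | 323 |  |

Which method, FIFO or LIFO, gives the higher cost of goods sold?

FIFO COGS: 89 @ $22.10 + 234 @ $21.55 = $7,009.60
LIFO COGS: 241 @ $20.85 + 82 @ $20.60 = $6,714.05

FIFO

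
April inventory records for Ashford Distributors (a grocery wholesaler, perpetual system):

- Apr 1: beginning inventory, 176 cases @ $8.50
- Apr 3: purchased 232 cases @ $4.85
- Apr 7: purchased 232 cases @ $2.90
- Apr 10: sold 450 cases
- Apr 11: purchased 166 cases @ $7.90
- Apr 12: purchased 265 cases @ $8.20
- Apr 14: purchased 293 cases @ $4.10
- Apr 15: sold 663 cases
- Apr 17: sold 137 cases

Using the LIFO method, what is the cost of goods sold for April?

COGS = $7,010.70

Apr 10, 450 sold [LIFO — newest first]: 232 @ $2.90 + 218 @ $4.85 = $1,730.10
Apr 15, 663 sold [LIFO — newest first]: 293 @ $4.10 + 265 @ $8.20 + 105 @ $7.90 = $4,203.80
Apr 17, 137 sold [LIFO — newest first]: 61 @ $7.90 + 14 @ $4.85 + 62 @ $8.50 = $1,076.80
Total COGS = $1,730.10 + $4,203.80 + $1,076.80 = $7,010.70
Ending inventory: 114 @ $8.50 = $969.00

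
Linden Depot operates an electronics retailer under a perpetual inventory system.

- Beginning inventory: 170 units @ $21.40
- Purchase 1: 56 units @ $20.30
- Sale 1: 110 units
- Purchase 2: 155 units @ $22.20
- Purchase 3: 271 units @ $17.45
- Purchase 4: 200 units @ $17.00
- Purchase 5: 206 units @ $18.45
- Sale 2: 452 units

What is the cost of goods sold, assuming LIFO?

COGS = $10,295.80

Sale 1 (110) [LIFO — newest first]: 56 @ $20.30 + 54 @ $21.40 = $2,292.40
Sale 2 (452) [LIFO — newest first]: 206 @ $18.45 + 200 @ $17.00 + 46 @ $17.45 = $8,003.40
Total COGS = $2,292.40 + $8,003.40 = $10,295.80
Ending inventory: 116 @ $21.40 + 155 @ $22.20 + 225 @ $17.45 = $9,849.65
Check: goods available $20,145.45 = COGS $10,295.80 + ending $9,849.65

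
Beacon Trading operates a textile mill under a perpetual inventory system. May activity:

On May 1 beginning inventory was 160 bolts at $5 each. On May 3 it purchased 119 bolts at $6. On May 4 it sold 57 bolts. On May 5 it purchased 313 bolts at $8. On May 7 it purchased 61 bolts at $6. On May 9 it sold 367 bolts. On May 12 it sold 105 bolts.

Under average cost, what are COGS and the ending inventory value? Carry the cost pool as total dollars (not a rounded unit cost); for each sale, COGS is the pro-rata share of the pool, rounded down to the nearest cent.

COGS = $3,536.24; ending inventory = $847.76

After May 1: 160 on hand, pool $800.00 (≈ $5.0000 each)
After May 3: 279 on hand, pool $1,514.00 (≈ $5.4265 each)
May 4, sell 57: 57/279 × $1,514.00 → $309.31
After May 5: 535 on hand, pool $3,708.69 (≈ $6.9321 each)
After May 7: 596 on hand, pool $4,074.69 (≈ $6.8367 each)
May 9, sell 367: 367/596 × $4,074.69 → $2,509.07
May 12, sell 105: 105/229 × $1,565.62 → $717.86
Total COGS = $309.31 + $2,509.07 + $717.86 = $3,536.24
Ending inventory (cost pool remaining) = $847.76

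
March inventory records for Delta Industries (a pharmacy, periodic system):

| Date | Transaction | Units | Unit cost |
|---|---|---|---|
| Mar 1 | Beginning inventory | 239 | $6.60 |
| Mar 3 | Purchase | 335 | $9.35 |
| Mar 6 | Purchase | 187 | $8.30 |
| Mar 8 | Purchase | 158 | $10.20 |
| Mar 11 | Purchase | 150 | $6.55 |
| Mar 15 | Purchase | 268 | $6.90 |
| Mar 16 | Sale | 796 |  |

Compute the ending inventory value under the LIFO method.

Mar 16, 796 sold [LIFO — newest first]: 268 @ $6.90 + 150 @ $6.55 + 158 @ $10.20 + 187 @ $8.30 + 33 @ $9.35 = $6,303.95
Ending inventory: 239 @ $6.60 + 302 @ $9.35 = $4,401.10

Ending inventory = $4,401.10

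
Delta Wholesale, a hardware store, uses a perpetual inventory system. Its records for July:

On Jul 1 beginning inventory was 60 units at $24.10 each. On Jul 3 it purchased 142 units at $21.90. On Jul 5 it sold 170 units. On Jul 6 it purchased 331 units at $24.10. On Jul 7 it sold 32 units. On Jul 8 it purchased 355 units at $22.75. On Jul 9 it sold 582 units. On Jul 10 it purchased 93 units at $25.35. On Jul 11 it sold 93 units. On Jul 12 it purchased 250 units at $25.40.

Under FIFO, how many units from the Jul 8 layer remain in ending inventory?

11

Jul 5, 170 sold [FIFO — oldest first]: 60 @ $24.10 + 110 @ $21.90 = $3,855.00
Jul 7, 32 sold [FIFO — oldest first]: 32 @ $21.90 = $700.80
Jul 9, 582 sold [FIFO — oldest first]: 331 @ $24.10 + 251 @ $22.75 = $13,687.35
Jul 11, 93 sold [FIFO — oldest first]: 93 @ $22.75 = $2,115.75
Total COGS = $3,855.00 + $700.80 + $13,687.35 + $2,115.75 = $20,358.90
Ending inventory: 11 @ $22.75 + 93 @ $25.35 + 250 @ $25.40 = $8,957.80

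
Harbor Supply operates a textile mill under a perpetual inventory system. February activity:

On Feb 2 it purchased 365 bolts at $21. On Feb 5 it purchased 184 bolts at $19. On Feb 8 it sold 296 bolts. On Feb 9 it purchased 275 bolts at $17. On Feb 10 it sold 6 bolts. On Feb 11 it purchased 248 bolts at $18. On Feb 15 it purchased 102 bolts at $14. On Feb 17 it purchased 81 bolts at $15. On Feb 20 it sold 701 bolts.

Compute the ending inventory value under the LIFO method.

Ending inventory = $5,292

Feb 8, 296 sold [LIFO — newest first]: 184 @ $19 + 112 @ $21 = $5,848
Feb 10, 6 sold [LIFO — newest first]: 6 @ $17 = $102
Feb 20, 701 sold [LIFO — newest first]: 81 @ $15 + 102 @ $14 + 248 @ $18 + 269 @ $17 + 1 @ $21 = $11,701
Total COGS = $5,848 + $102 + $11,701 = $17,651
Ending inventory: 252 @ $21 = $5,292
Check: goods available $22,943 = COGS $17,651 + ending $5,292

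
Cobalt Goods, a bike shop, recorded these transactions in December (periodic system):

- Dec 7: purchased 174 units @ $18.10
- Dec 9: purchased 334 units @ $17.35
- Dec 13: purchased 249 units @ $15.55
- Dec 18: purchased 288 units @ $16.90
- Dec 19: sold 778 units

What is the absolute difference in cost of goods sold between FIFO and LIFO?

$250.65

FIFO COGS: 174 @ $18.10 + 334 @ $17.35 + 249 @ $15.55 + 21 @ $16.90 = $13,171.15
LIFO COGS: 288 @ $16.90 + 249 @ $15.55 + 241 @ $17.35 = $12,920.50
Difference = |$13,171.15 − $12,920.50| = $250.65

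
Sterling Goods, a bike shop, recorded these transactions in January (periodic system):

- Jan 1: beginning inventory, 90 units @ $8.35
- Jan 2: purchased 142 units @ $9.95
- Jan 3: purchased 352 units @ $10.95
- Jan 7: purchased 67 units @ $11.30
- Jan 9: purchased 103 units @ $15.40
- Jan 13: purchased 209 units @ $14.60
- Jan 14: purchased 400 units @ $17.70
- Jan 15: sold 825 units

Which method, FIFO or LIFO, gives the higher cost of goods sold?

LIFO

FIFO COGS: 90 @ $8.35 + 142 @ $9.95 + 352 @ $10.95 + 67 @ $11.30 + 103 @ $15.40 + 71 @ $14.60 = $9,398.70
LIFO COGS: 400 @ $17.70 + 209 @ $14.60 + 103 @ $15.40 + 67 @ $11.30 + 46 @ $10.95 = $12,978.40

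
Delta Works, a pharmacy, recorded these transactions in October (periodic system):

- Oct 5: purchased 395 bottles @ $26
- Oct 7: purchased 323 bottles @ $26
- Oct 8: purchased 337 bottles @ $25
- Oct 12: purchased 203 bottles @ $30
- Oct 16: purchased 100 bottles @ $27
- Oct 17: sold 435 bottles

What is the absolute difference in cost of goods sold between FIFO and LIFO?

FIFO COGS: 395 @ $26 + 40 @ $26 = $11,310
LIFO COGS: 100 @ $27 + 203 @ $30 + 132 @ $25 = $12,090
Difference = |$11,310 − $12,090| = $780

$780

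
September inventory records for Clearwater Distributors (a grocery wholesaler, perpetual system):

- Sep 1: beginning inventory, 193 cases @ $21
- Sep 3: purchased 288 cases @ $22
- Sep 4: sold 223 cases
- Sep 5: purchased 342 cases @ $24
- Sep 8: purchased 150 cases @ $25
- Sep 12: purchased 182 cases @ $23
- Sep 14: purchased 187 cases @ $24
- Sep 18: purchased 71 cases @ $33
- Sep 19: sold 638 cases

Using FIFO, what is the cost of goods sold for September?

Sep 4, 223 sold [FIFO — oldest first]: 193 @ $21 + 30 @ $22 = $4,713
Sep 19, 638 sold [FIFO — oldest first]: 258 @ $22 + 342 @ $24 + 38 @ $25 = $14,834
Total COGS = $4,713 + $14,834 = $19,547
Ending inventory: 112 @ $25 + 182 @ $23 + 187 @ $24 + 71 @ $33 = $13,817

COGS = $19,547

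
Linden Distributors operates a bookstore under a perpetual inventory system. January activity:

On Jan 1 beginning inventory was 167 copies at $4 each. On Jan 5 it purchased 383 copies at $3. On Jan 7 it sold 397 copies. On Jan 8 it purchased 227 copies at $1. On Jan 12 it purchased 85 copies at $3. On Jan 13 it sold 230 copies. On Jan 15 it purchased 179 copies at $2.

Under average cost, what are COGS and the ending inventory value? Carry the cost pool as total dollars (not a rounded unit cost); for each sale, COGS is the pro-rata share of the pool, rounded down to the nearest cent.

After Jan 1: 167 on hand, pool $668.00 (≈ $4.0000 each)
After Jan 5: 550 on hand, pool $1,817.00 (≈ $3.3036 each)
Jan 7, sell 397: 397/550 × $1,817.00 → $1,311.54
After Jan 8: 380 on hand, pool $732.46 (≈ $1.9275 each)
After Jan 12: 465 on hand, pool $987.46 (≈ $2.1236 each)
Jan 13, sell 230: 230/465 × $987.46 → $488.42
After Jan 15: 414 on hand, pool $857.04 (≈ $2.0701 each)
Total COGS = $1,311.54 + $488.42 = $1,799.96
Ending inventory (cost pool remaining) = $857.04

COGS = $1,799.96; ending inventory = $857.04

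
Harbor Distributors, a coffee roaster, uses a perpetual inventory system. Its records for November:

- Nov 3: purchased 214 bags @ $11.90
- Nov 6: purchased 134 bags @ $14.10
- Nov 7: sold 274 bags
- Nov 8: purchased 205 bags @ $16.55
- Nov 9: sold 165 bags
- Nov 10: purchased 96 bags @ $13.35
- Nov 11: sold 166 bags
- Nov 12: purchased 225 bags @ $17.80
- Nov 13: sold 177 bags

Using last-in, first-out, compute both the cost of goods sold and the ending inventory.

COGS = $11,737.35; ending inventory = $1,378.00

Nov 7, 274 sold [LIFO — newest first]: 134 @ $14.10 + 140 @ $11.90 = $3,555.40
Nov 9, 165 sold [LIFO — newest first]: 165 @ $16.55 = $2,730.75
Nov 11, 166 sold [LIFO — newest first]: 96 @ $13.35 + 40 @ $16.55 + 30 @ $11.90 = $2,300.60
Nov 13, 177 sold [LIFO — newest first]: 177 @ $17.80 = $3,150.60
Total COGS = $3,555.40 + $2,730.75 + $2,300.60 + $3,150.60 = $11,737.35
Ending inventory: 44 @ $11.90 + 48 @ $17.80 = $1,378.00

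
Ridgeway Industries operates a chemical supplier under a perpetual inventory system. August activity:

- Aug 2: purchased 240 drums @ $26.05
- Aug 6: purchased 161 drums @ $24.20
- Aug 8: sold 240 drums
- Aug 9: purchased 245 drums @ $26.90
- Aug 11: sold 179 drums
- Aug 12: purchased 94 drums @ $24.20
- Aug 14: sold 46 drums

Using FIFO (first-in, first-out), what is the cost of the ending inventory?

Aug 8, 240 sold [FIFO — oldest first]: 240 @ $26.05 = $6,252.00
Aug 11, 179 sold [FIFO — oldest first]: 161 @ $24.20 + 18 @ $26.90 = $4,380.40
Aug 14, 46 sold [FIFO — oldest first]: 46 @ $26.90 = $1,237.40
Total COGS = $6,252.00 + $4,380.40 + $1,237.40 = $11,869.80
Ending inventory: 181 @ $26.90 + 94 @ $24.20 = $7,143.70
Check: goods available $19,013.50 = COGS $11,869.80 + ending $7,143.70

Ending inventory = $7,143.70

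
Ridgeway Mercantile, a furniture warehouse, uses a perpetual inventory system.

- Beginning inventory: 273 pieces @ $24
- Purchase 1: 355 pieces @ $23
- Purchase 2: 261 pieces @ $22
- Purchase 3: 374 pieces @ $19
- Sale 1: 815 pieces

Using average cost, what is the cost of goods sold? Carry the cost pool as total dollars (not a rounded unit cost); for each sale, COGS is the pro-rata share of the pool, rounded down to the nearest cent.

COGS = $17,787.39

After Beginning: 273 on hand, pool $6,552.00 (≈ $24.0000 each)
After Purchase 1: 628 on hand, pool $14,717.00 (≈ $23.4347 each)
After Purchase 2: 889 on hand, pool $20,459.00 (≈ $23.0135 each)
After Purchase 3: 1263 on hand, pool $27,565.00 (≈ $21.8250 each)
Sale 1, sell 815: 815/1263 × $27,565.00 → $17,787.39
Ending inventory (cost pool remaining) = $9,777.61
Check: goods available $27,565.00 = COGS $17,787.39 + ending $9,777.61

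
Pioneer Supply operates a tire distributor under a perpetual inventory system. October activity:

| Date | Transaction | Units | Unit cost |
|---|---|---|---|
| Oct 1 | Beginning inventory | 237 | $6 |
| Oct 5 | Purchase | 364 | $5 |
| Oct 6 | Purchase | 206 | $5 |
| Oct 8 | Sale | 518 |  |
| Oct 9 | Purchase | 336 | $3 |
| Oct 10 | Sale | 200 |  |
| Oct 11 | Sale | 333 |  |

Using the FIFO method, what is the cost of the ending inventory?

Oct 8, 518 sold [FIFO — oldest first]: 237 @ $6 + 281 @ $5 = $2,827
Oct 10, 200 sold [FIFO — oldest first]: 83 @ $5 + 117 @ $5 = $1,000
Oct 11, 333 sold [FIFO — oldest first]: 89 @ $5 + 244 @ $3 = $1,177
Total COGS = $2,827 + $1,000 + $1,177 = $5,004
Ending inventory: 92 @ $3 = $276

Ending inventory = $276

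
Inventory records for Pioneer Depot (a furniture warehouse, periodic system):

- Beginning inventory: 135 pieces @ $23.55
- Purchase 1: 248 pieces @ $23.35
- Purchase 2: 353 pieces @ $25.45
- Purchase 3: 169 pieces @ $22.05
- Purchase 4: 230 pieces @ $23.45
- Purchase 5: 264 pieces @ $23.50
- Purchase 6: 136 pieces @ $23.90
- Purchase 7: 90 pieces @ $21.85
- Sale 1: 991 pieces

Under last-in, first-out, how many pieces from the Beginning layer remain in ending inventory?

Sale 1 (991) [LIFO — newest first]: 90 @ $21.85 + 136 @ $23.90 + 264 @ $23.50 + 230 @ $23.45 + 169 @ $22.05 + 102 @ $25.45 = $23,136.75
Ending inventory: 135 @ $23.55 + 248 @ $23.35 + 251 @ $25.45 = $15,358.00

135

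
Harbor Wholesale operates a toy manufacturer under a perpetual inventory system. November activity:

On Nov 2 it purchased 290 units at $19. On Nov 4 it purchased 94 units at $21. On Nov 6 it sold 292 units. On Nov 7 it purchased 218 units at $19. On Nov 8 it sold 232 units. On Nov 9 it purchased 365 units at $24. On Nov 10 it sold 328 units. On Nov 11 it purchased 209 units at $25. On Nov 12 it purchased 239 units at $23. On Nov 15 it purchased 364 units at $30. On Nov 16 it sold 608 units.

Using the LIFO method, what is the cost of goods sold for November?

COGS = $34,558

Nov 6, 292 sold [LIFO — newest first]: 94 @ $21 + 198 @ $19 = $5,736
Nov 8, 232 sold [LIFO — newest first]: 218 @ $19 + 14 @ $19 = $4,408
Nov 10, 328 sold [LIFO — newest first]: 328 @ $24 = $7,872
Nov 16, 608 sold [LIFO — newest first]: 364 @ $30 + 239 @ $23 + 5 @ $25 = $16,542
Total COGS = $5,736 + $4,408 + $7,872 + $16,542 = $34,558
Ending inventory: 78 @ $19 + 37 @ $24 + 204 @ $25 = $7,470
Check: goods available $42,028 = COGS $34,558 + ending $7,470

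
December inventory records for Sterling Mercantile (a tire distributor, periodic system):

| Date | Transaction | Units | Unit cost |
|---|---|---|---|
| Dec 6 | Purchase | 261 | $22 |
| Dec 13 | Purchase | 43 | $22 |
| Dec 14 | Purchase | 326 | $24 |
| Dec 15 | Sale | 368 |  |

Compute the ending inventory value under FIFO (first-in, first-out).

Ending inventory = $6,288

Dec 15, 368 sold [FIFO — oldest first]: 261 @ $22 + 43 @ $22 + 64 @ $24 = $8,224
Ending inventory: 262 @ $24 = $6,288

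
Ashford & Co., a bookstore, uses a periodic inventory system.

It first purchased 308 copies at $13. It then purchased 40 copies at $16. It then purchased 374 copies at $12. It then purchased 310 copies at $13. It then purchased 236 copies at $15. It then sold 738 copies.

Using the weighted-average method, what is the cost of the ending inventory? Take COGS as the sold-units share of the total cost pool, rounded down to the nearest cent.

Sale 1, sell 738: 738/1268 × $16,702.00 → $9,720.88
Ending inventory (cost pool remaining) = $6,981.12

Ending inventory = $6,981.12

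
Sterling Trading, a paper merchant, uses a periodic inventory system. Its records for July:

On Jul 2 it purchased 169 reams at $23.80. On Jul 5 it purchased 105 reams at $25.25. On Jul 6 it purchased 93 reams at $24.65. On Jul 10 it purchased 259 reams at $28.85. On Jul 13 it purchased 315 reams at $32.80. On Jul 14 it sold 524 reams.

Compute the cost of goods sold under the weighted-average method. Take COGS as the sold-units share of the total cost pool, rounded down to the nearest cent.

Jul 14, sell 524: 524/941 × $26,770.05 → $14,907.02
Ending inventory (cost pool remaining) = $11,863.03

COGS = $14,907.02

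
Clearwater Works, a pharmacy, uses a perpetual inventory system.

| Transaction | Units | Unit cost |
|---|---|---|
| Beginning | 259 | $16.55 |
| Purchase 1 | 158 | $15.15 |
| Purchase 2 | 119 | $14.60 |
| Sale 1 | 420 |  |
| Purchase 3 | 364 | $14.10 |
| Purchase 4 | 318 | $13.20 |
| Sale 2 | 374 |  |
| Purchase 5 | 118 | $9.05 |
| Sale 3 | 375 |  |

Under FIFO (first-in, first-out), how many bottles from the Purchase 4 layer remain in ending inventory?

Sale 1 (420) [FIFO — oldest first]: 259 @ $16.55 + 158 @ $15.15 + 3 @ $14.60 = $6,723.95
Sale 2 (374) [FIFO — oldest first]: 116 @ $14.60 + 258 @ $14.10 = $5,331.40
Sale 3 (375) [FIFO — oldest first]: 106 @ $14.10 + 269 @ $13.20 = $5,045.40
Total COGS = $6,723.95 + $5,331.40 + $5,045.40 = $17,100.75
Ending inventory: 49 @ $13.20 + 118 @ $9.05 = $1,714.70

49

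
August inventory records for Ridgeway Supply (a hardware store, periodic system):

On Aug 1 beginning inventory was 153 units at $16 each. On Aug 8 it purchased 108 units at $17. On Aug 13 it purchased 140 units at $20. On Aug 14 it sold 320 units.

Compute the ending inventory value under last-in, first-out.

Aug 14, 320 sold [LIFO — newest first]: 140 @ $20 + 108 @ $17 + 72 @ $16 = $5,788
Ending inventory: 81 @ $16 = $1,296
Check: goods available $7,084 = COGS $5,788 + ending $1,296

Ending inventory = $1,296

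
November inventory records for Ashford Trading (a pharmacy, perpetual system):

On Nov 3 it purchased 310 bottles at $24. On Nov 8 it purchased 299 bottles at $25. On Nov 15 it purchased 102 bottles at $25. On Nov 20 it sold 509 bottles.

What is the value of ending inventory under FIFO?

Nov 20, 509 sold [FIFO — oldest first]: 310 @ $24 + 199 @ $25 = $12,415
Ending inventory: 100 @ $25 + 102 @ $25 = $5,050
Check: goods available $17,465 = COGS $12,415 + ending $5,050

Ending inventory = $5,050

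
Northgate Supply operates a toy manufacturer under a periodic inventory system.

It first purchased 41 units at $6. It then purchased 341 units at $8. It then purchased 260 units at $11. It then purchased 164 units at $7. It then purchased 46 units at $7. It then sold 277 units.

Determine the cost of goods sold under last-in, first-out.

COGS = $2,207

Sale 1 (277) [LIFO — newest first]: 46 @ $7 + 164 @ $7 + 67 @ $11 = $2,207
Ending inventory: 41 @ $6 + 341 @ $8 + 193 @ $11 = $5,097
Check: goods available $7,304 = COGS $2,207 + ending $5,097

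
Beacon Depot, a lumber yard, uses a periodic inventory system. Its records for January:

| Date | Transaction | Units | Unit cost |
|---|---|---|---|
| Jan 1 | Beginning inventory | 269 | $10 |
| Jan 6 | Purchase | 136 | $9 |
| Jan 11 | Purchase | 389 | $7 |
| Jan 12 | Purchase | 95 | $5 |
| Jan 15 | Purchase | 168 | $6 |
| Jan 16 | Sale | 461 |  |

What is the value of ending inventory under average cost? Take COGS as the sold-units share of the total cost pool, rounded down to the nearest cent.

Ending inventory = $4,578.55

Jan 16, sell 461: 461/1057 × $8,120.00 → $3,541.45
Ending inventory (cost pool remaining) = $4,578.55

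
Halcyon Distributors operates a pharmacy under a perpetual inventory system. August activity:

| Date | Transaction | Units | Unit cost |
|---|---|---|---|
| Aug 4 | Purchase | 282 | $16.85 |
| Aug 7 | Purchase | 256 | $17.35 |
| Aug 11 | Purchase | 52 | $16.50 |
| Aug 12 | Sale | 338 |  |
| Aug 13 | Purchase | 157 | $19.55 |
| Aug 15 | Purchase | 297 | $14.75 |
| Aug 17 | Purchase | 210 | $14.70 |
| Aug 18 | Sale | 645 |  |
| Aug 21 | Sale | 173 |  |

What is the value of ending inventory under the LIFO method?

Ending inventory = $1,651.30

Aug 12, 338 sold [LIFO — newest first]: 52 @ $16.50 + 256 @ $17.35 + 30 @ $16.85 = $5,805.10
Aug 18, 645 sold [LIFO — newest first]: 210 @ $14.70 + 297 @ $14.75 + 138 @ $19.55 = $10,165.65
Aug 21, 173 sold [LIFO — newest first]: 19 @ $19.55 + 154 @ $16.85 = $2,966.35
Total COGS = $5,805.10 + $10,165.65 + $2,966.35 = $18,937.10
Ending inventory: 98 @ $16.85 = $1,651.30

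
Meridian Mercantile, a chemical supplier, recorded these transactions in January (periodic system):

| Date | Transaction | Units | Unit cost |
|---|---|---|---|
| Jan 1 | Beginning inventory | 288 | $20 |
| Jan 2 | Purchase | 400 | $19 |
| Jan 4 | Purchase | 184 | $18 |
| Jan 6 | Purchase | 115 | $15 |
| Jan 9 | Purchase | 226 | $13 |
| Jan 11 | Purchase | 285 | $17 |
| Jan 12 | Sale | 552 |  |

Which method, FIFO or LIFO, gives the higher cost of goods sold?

FIFO

FIFO COGS: 288 @ $20 + 264 @ $19 = $10,776
LIFO COGS: 285 @ $17 + 226 @ $13 + 41 @ $15 = $8,398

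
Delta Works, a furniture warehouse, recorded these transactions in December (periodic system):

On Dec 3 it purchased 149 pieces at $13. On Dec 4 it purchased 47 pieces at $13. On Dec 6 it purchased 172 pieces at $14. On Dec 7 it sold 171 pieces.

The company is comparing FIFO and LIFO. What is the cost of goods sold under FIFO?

FIFO COGS: 149 @ $13 + 22 @ $13 = $2,223
LIFO COGS: 171 @ $14 = $2,394

COGS = $2,223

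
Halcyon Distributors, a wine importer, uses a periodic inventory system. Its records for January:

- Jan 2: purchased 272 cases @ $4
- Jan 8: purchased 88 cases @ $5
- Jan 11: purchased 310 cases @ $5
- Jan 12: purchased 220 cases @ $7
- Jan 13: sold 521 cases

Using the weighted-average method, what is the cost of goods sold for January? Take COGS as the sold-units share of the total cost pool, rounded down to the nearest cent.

Jan 13, sell 521: 521/890 × $4,618.00 → $2,703.34
Ending inventory (cost pool remaining) = $1,914.66

COGS = $2,703.34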